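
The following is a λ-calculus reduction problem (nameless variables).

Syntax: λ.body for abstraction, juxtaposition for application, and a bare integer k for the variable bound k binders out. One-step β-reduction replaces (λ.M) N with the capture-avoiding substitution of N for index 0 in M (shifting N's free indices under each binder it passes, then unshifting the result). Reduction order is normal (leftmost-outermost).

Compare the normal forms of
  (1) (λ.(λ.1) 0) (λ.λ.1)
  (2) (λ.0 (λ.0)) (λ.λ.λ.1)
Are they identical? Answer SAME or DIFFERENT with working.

Answer: SAME — A ⇓ λ.λ.1, B ⇓ λ.λ.1

Working:
Term A:
  start: (λ.(λ.1) 0) (λ.λ.1)
  [1] (λ.λ.λ.1) (λ.λ.1)
  [2] λ.λ.1

Term B:
  start: (λ.0 (λ.0)) (λ.λ.λ.1)
  [1] (λ.λ.λ.1) (λ.0)
  [2] λ.λ.1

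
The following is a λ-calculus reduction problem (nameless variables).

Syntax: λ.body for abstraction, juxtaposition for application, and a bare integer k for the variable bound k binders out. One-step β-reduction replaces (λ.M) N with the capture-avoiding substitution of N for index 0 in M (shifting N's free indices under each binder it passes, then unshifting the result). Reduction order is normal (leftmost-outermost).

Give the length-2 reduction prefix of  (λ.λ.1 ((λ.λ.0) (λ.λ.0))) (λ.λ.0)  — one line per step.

  start: (λ.λ.1 ((λ.λ.0) (λ.λ.0))) (λ.λ.0)
  step 1: λ.(λ.λ.0) ((λ.λ.0) (λ.λ.0))
  step 2: λ.λ.0

Answer: after 2 steps: λ.λ.0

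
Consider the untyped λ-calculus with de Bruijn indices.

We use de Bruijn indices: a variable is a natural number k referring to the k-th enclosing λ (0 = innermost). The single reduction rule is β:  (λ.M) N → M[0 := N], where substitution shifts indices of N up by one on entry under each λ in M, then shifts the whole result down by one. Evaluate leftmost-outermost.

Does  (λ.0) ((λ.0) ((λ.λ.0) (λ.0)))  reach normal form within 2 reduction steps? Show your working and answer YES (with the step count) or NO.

Answer: NO — after 2 steps the term is (λ.λ.0) (λ.0), not yet normal

Working:
  start: (λ.0) ((λ.0) ((λ.λ.0) (λ.0)))
  [1] (λ.0) ((λ.λ.0) (λ.0))
  [2] (λ.λ.0) (λ.0)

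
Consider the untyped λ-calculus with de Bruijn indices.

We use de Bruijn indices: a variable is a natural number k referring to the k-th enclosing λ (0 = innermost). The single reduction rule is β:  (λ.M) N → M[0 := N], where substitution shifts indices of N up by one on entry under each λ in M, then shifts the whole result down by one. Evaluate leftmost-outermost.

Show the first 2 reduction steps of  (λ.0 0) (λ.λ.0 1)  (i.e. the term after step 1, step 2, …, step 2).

  start: (λ.0 0) (λ.λ.0 1)
  [1] (λ.λ.0 1) (λ.λ.0 1)
  [2] λ.0 (λ.λ.0 1)

Answer: after 2 steps: λ.0 (λ.λ.0 1)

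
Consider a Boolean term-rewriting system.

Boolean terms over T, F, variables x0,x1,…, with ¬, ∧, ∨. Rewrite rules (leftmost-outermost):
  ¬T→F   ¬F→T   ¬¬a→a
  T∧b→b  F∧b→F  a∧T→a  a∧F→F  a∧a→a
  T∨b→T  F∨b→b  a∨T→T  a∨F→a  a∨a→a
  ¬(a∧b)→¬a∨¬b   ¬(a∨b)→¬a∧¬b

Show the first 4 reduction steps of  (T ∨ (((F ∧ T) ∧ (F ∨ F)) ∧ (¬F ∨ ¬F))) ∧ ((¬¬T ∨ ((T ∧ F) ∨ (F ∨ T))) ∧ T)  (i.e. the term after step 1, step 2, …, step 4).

Answer: after 4 steps: T ∨ ((T ∧ F) ∨ (F ∨ T))

Working:
  start: (T ∨ (((F ∧ T) ∧ (F ∨ F)) ∧ (¬F ∨ ¬F))) ∧ ((¬¬T ∨ ((T ∧ F) ∨ (F ∨ T))) ∧ T)
  →1  T ∧ ((¬¬T ∨ ((T ∧ F) ∨ (F ∨ T))) ∧ T)
  →2  (¬¬T ∨ ((T ∧ F) ∨ (F ∨ T))) ∧ T
  →3  ¬¬T ∨ ((T ∧ F) ∨ (F ∨ T))
  →4  T ∨ ((T ∧ F) ∨ (F ∨ T))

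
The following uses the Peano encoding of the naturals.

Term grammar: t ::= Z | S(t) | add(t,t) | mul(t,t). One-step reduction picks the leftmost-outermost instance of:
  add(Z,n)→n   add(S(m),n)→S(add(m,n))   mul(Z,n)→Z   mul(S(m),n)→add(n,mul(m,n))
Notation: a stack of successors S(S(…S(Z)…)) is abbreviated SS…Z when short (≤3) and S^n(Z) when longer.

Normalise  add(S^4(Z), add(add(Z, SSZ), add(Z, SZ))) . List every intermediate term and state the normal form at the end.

  start: add(S^4(Z), add(add(Z, SSZ), add(Z, SZ)))
  →1  S(add(SSSZ, add(add(Z, SSZ), add(Z, SZ))))
  →2  S(S(add(SSZ, add(add(Z, SSZ), add(Z, SZ)))))
  →3  S(S(S(add(SZ, add(add(Z, SSZ), add(Z, SZ))))))
  →4  S(S(S(S(add(Z, add(add(Z, SSZ), add(Z, SZ)))))))
  →5  S(S(S(S(add(add(Z, SSZ), add(Z, SZ))))))
  →6  S(S(S(S(add(SSZ, add(Z, SZ))))))
  →7  S(S(S(S(S(add(SZ, add(Z, SZ)))))))
  →8  S(S(S(S(S(S(add(Z, add(Z, SZ))))))))
  →9  S(S(S(S(S(S(add(Z, SZ)))))))
  →10  S^7(Z)

Answer: normal form = S^7(Z)  (in 10 steps)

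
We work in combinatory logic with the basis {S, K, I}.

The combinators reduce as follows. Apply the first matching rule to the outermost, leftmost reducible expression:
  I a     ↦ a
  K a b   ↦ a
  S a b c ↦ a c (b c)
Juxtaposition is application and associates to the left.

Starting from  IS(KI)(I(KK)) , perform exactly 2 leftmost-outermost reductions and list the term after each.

  start: IS(KI)(I(KK))
  →1  S(KI)(I(KK))
  →2  S(KI)(KK)

Answer: after 2 steps: S(KI)(KK)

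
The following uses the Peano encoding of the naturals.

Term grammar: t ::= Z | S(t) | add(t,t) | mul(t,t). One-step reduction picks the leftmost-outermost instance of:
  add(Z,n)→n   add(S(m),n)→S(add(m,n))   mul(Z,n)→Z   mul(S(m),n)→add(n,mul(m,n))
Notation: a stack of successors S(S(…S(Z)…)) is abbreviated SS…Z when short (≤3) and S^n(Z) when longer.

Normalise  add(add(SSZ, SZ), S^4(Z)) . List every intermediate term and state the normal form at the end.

Answer: normal form = S^7(Z)  (in 7 steps)

Derivation:
  start: add(add(SSZ, SZ), S^4(Z))
  step 1: add(S(add(SZ, SZ)), S^4(Z))
  step 2: S(add(add(SZ, SZ), S^4(Z)))
  step 3: S(add(S(add(Z, SZ)), S^4(Z)))
  step 4: S(S(add(add(Z, SZ), S^4(Z))))
  step 5: S(S(add(SZ, S^4(Z))))
  step 6: S(S(S(add(Z, S^4(Z)))))
  step 7: S^7(Z)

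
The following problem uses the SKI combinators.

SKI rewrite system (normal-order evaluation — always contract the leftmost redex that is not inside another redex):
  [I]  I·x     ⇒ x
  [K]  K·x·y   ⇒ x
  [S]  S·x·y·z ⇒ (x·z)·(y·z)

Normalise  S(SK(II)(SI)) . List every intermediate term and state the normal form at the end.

Answer: normal form = S(SI)  (in 2 steps)

Reduction:
  start: S(SK(II)(SI))
  →1  S(K(SI)(II(SI)))
  →2  S(SI)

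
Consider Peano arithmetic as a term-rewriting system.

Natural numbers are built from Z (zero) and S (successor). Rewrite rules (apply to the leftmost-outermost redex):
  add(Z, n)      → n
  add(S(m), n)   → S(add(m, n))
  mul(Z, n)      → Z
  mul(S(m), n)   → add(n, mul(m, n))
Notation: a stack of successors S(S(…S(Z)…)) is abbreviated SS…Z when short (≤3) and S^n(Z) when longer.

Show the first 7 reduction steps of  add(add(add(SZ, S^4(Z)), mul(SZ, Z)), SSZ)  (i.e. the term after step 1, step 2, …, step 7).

Answer: after 7 steps: S(S(add(S(add(SSZ, mul(SZ, Z))), SSZ)))

Working:
  start: add(add(add(SZ, S^4(Z)), mul(SZ, Z)), SSZ)
  [1] add(add(S(add(Z, S^4(Z))), mul(SZ, Z)), SSZ)
  [2] add(S(add(add(Z, S^4(Z)), mul(SZ, Z))), SSZ)
  [3] S(add(add(add(Z, S^4(Z)), mul(SZ, Z)), SSZ))
  [4] S(add(add(S^4(Z), mul(SZ, Z)), SSZ))
  [5] S(add(S(add(SSSZ, mul(SZ, Z))), SSZ))
  [6] S(S(add(add(SSSZ, mul(SZ, Z)), SSZ)))
  [7] S(S(add(S(add(SSZ, mul(SZ, Z))), SSZ)))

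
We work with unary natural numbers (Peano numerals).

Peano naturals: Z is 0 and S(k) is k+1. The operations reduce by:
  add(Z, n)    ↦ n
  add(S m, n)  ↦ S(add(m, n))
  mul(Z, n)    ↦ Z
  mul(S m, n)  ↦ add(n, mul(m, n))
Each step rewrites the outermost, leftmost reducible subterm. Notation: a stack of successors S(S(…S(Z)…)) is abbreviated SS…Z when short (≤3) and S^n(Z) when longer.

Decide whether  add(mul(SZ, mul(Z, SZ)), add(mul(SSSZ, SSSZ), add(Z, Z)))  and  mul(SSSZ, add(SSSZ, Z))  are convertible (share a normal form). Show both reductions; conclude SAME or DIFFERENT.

Answer: SAME — A ⇓ S^9(Z), B ⇓ S^9(Z)

Reduction:
Term A:
  start: add(mul(SZ, mul(Z, SZ)), add(mul(SSSZ, SSSZ), add(Z, Z)))
  step 1: add(add(mul(Z, SZ), mul(Z, mul(Z, SZ))), add(mul(SSSZ, SSSZ), add(Z, Z)))
  step 2: add(add(Z, mul(Z, mul(Z, SZ))), add(mul(SSSZ, SSSZ), add(Z, Z)))
  step 3: add(mul(Z, mul(Z, SZ)), add(mul(SSSZ, SSSZ), add(Z, Z)))
  step 4: add(Z, add(mul(SSSZ, SSSZ), add(Z, Z)))
  step 5: add(mul(SSSZ, SSSZ), add(Z, Z))
  step 6: add(add(SSSZ, mul(SSZ, SSSZ)), add(Z, Z))
  step 7: add(S(add(SSZ, mul(SSZ, SSSZ))), add(Z, Z))
  step 8: S(add(add(SSZ, mul(SSZ, SSSZ)), add(Z, Z)))
  step 9: S(add(S(add(SZ, mul(SSZ, SSSZ))), add(Z, Z)))
  step 10: S(S(add(add(SZ, mul(SSZ, SSSZ)), add(Z, Z))))
  step 11: S(S(add(S(add(Z, mul(SSZ, SSSZ))), add(Z, Z))))
  step 12: S(S(S(add(add(Z, mul(SSZ, SSSZ)), add(Z, Z)))))
  step 13: S(S(S(add(mul(SSZ, SSSZ), add(Z, Z)))))
  step 14: S(S(S(add(add(SSSZ, mul(SZ, SSSZ)), add(Z, Z)))))
  step 15: S(S(S(add(S(add(SSZ, mul(SZ, SSSZ))), add(Z, Z)))))
  step 16: S(S(S(S(add(add(SSZ, mul(SZ, SSSZ)), add(Z, Z))))))
  step 17: S(S(S(S(add(S(add(SZ, mul(SZ, SSSZ))), add(Z, Z))))))
  step 18: S(S(S(S(S(add(add(SZ, mul(SZ, SSSZ)), add(Z, Z)))))))
  step 19: S(S(S(S(S(add(S(add(Z, mul(SZ, SSSZ))), add(Z, Z)))))))
  step 20: S(S(S(S(S(S(add(add(Z, mul(SZ, SSSZ)), add(Z, Z))))))))
  step 21: S(S(S(S(S(S(add(mul(SZ, SSSZ), add(Z, Z))))))))
  step 22: S(S(S(S(S(S(add(add(SSSZ, mul(Z, SSSZ)), add(Z, Z))))))))
  step 23: S(S(S(S(S(S(add(S(add(SSZ, mul(Z, SSSZ))), add(Z, Z))))))))
  step 24: S(S(S(S(S(S(S(add(add(SSZ, mul(Z, SSSZ)), add(Z, Z)))))))))
  step 25: S(S(S(S(S(S(S(add(S(add(SZ, mul(Z, SSSZ))), add(Z, Z)))))))))
  step 26: S(S(S(S(S(S(S(S(add(add(SZ, mul(Z, SSSZ)), add(Z, Z))))))))))
  step 27: S(S(S(S(S(S(S(S(add(S(add(Z, mul(Z, SSSZ))), add(Z, Z))))))))))
  step 28: S(S(S(S(S(S(S(S(S(add(add(Z, mul(Z, SSSZ)), add(Z, Z)))))))))))
  step 29: S(S(S(S(S(S(S(S(S(add(mul(Z, SSSZ), add(Z, Z)))))))))))
  step 30: S(S(S(S(S(S(S(S(S(add(Z, add(Z, Z)))))))))))
  step 31: S(S(S(S(S(S(S(S(S(add(Z, Z))))))))))
  step 32: S^9(Z)

Term B:
  start: mul(SSSZ, add(SSSZ, Z))
  step 1: add(add(SSSZ, Z), mul(SSZ, add(SSSZ, Z)))
  step 2: add(S(add(SSZ, Z)), mul(SSZ, add(SSSZ, Z)))
  step 3: S(add(add(SSZ, Z), mul(SSZ, add(SSSZ, Z))))
  step 4: S(add(S(add(SZ, Z)), mul(SSZ, add(SSSZ, Z))))
  step 5: S(S(add(add(SZ, Z), mul(SSZ, add(SSSZ, Z)))))
  step 6: S(S(add(S(add(Z, Z)), mul(SSZ, add(SSSZ, Z)))))
  step 7: S(S(S(add(add(Z, Z), mul(SSZ, add(SSSZ, Z))))))
  step 8: S(S(S(add(Z, mul(SSZ, add(SSSZ, Z))))))
  step 9: S(S(S(mul(SSZ, add(SSSZ, Z)))))
  step 10: S(S(S(add(add(SSSZ, Z), mul(SZ, add(SSSZ, Z))))))
  step 11: S(S(S(add(S(add(SSZ, Z)), mul(SZ, add(SSSZ, Z))))))
  step 12: S(S(S(S(add(add(SSZ, Z), mul(SZ, add(SSSZ, Z)))))))
  step 13: S(S(S(S(add(S(add(SZ, Z)), mul(SZ, add(SSSZ, Z)))))))
  step 14: S(S(S(S(S(add(add(SZ, Z), mul(SZ, add(SSSZ, Z))))))))
  step 15: S(S(S(S(S(add(S(add(Z, Z)), mul(SZ, add(SSSZ, Z))))))))
  step 16: S(S(S(S(S(S(add(add(Z, Z), mul(SZ, add(SSSZ, Z)))))))))
  step 17: S(S(S(S(S(S(add(Z, mul(SZ, add(SSSZ, Z)))))))))
  step 18: S(S(S(S(S(S(mul(SZ, add(SSSZ, Z))))))))
  step 19: S(S(S(S(S(S(add(add(SSSZ, Z), mul(Z, add(SSSZ, Z)))))))))
  step 20: S(S(S(S(S(S(add(S(add(SSZ, Z)), mul(Z, add(SSSZ, Z)))))))))
  step 21: S(S(S(S(S(S(S(add(add(SSZ, Z), mul(Z, add(SSSZ, Z))))))))))
  step 22: S(S(S(S(S(S(S(add(S(add(SZ, Z)), mul(Z, add(SSSZ, Z))))))))))
  step 23: S(S(S(S(S(S(S(S(add(add(SZ, Z), mul(Z, add(SSSZ, Z)))))))))))
  step 24: S(S(S(S(S(S(S(S(add(S(add(Z, Z)), mul(Z, add(SSSZ, Z)))))))))))
  step 25: S(S(S(S(S(S(S(S(S(add(add(Z, Z), mul(Z, add(SSSZ, Z))))))))))))
  step 26: S(S(S(S(S(S(S(S(S(add(Z, mul(Z, add(SSSZ, Z))))))))))))
  step 27: S(S(S(S(S(S(S(S(S(mul(Z, add(SSSZ, Z)))))))))))
  step 28: S^9(Z)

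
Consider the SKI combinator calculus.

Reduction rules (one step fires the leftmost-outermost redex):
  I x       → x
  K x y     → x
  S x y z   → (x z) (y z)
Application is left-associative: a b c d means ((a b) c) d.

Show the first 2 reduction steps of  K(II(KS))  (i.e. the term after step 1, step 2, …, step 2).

Answer: after 2 steps: K(KS)

Working:
  start: K(II(KS))
  step 1: K(I(KS))
  step 2: K(KS)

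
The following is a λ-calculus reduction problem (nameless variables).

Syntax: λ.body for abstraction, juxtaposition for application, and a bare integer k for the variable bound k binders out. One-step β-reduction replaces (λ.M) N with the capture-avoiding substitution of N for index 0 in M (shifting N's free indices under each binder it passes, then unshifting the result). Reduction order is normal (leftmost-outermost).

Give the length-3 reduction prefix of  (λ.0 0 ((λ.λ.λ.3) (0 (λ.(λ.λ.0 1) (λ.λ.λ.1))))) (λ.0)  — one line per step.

  start: (λ.0 0 ((λ.λ.λ.3) (0 (λ.(λ.λ.0 1) (λ.λ.λ.1))))) (λ.0)
  step 1: (λ.0) (λ.0) ((λ.λ.λ.λ.0) ((λ.0) (λ.(λ.λ.0 1) (λ.λ.λ.1))))
  step 2: (λ.0) ((λ.λ.λ.λ.0) ((λ.0) (λ.(λ.λ.0 1) (λ.λ.λ.1))))
  step 3: (λ.λ.λ.λ.0) ((λ.0) (λ.(λ.λ.0 1) (λ.λ.λ.1)))

Answer: after 3 steps: (λ.λ.λ.λ.0) ((λ.0) (λ.(λ.λ.0 1) (λ.λ.λ.1)))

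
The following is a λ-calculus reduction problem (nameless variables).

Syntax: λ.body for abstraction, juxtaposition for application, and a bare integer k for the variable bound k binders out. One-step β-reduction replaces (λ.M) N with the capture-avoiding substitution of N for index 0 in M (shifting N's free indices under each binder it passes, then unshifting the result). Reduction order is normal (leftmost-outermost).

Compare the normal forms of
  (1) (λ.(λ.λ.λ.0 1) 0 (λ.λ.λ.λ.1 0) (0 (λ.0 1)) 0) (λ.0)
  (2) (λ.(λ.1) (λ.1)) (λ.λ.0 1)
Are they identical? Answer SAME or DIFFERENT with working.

Answer: DIFFERENT — A ⇓ λ.λ.1 0, B ⇓ λ.λ.0 1

Reduction:
Term A:
  start: (λ.(λ.λ.λ.0 1) 0 (λ.λ.λ.λ.1 0) (0 (λ.0 1)) 0) (λ.0)
  [1] (λ.λ.λ.0 1) (λ.0) (λ.λ.λ.λ.1 0) ((λ.0) (λ.0 (λ.0))) (λ.0)
  [2] (λ.λ.0 1) (λ.λ.λ.λ.1 0) ((λ.0) (λ.0 (λ.0))) (λ.0)
  [3] (λ.0 (λ.λ.λ.λ.1 0)) ((λ.0) (λ.0 (λ.0))) (λ.0)
  [4] (λ.0) (λ.0 (λ.0)) (λ.λ.λ.λ.1 0) (λ.0)
  [5] (λ.0 (λ.0)) (λ.λ.λ.λ.1 0) (λ.0)
  [6] (λ.λ.λ.λ.1 0) (λ.0) (λ.0)
  [7] (λ.λ.λ.1 0) (λ.0)
  [8] λ.λ.1 0

Term B:
  start: (λ.(λ.1) (λ.1)) (λ.λ.0 1)
  [1] (λ.λ.λ.0 1) (λ.λ.λ.0 1)
  [2] λ.λ.0 1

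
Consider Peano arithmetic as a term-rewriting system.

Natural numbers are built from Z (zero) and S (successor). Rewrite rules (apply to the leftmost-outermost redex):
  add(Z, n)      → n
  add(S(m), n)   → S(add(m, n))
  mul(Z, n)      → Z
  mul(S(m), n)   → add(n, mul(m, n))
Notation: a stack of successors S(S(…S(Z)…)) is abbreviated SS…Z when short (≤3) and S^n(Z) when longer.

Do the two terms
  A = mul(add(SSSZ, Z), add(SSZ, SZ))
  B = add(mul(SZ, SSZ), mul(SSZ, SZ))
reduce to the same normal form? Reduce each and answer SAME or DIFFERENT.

Term A:
  start: mul(add(SSSZ, Z), add(SSZ, SZ))
  [1] mul(S(add(SSZ, Z)), add(SSZ, SZ))
  [2] add(add(SSZ, SZ), mul(add(SSZ, Z), add(SSZ, SZ)))
  [3] add(S(add(SZ, SZ)), mul(add(SSZ, Z), add(SSZ, SZ)))
  [4] S(add(add(SZ, SZ), mul(add(SSZ, Z), add(SSZ, SZ))))
  [5] S(add(S(add(Z, SZ)), mul(add(SSZ, Z), add(SSZ, SZ))))
  [6] S(S(add(add(Z, SZ), mul(add(SSZ, Z), add(SSZ, SZ)))))
  [7] S(S(add(SZ, mul(add(SSZ, Z), add(SSZ, SZ)))))
  [8] S(S(S(add(Z, mul(add(SSZ, Z), add(SSZ, SZ))))))
  [9] S(S(S(mul(add(SSZ, Z), add(SSZ, SZ)))))
  [10] S(S(S(mul(S(add(SZ, Z)), add(SSZ, SZ)))))
  [11] S(S(S(add(add(SSZ, SZ), mul(add(SZ, Z), add(SSZ, SZ))))))
  [12] S(S(S(add(S(add(SZ, SZ)), mul(add(SZ, Z), add(SSZ, SZ))))))
  [13] S(S(S(S(add(add(SZ, SZ), mul(add(SZ, Z), add(SSZ, SZ)))))))
  [14] S(S(S(S(add(S(add(Z, SZ)), mul(add(SZ, Z), add(SSZ, SZ)))))))
  [15] S(S(S(S(S(add(add(Z, SZ), mul(add(SZ, Z), add(SSZ, SZ))))))))
  [16] S(S(S(S(S(add(SZ, mul(add(SZ, Z), add(SSZ, SZ))))))))
  [17] S(S(S(S(S(S(add(Z, mul(add(SZ, Z), add(SSZ, SZ)))))))))
  [18] S(S(S(S(S(S(mul(add(SZ, Z), add(SSZ, SZ))))))))
  [19] S(S(S(S(S(S(mul(S(add(Z, Z)), add(SSZ, SZ))))))))
  [20] S(S(S(S(S(S(add(add(SSZ, SZ), mul(add(Z, Z), add(SSZ, SZ)))))))))
  [21] S(S(S(S(S(S(add(S(add(SZ, SZ)), mul(add(Z, Z), add(SSZ, SZ)))))))))
  [22] S(S(S(S(S(S(S(add(add(SZ, SZ), mul(add(Z, Z), add(SSZ, SZ))))))))))
  [23] S(S(S(S(S(S(S(add(S(add(Z, SZ)), mul(add(Z, Z), add(SSZ, SZ))))))))))
  [24] S(S(S(S(S(S(S(S(add(add(Z, SZ), mul(add(Z, Z), add(SSZ, SZ)))))))))))
  [25] S(S(S(S(S(S(S(S(add(SZ, mul(add(Z, Z), add(SSZ, SZ)))))))))))
  [26] S(S(S(S(S(S(S(S(S(add(Z, mul(add(Z, Z), add(SSZ, SZ))))))))))))
  [27] S(S(S(S(S(S(S(S(S(mul(add(Z, Z), add(SSZ, SZ)))))))))))
  [28] S(S(S(S(S(S(S(S(S(mul(Z, add(SSZ, SZ)))))))))))
  [29] S^9(Z)

Term B:
  start: add(mul(SZ, SSZ), mul(SSZ, SZ))
  [1] add(add(SSZ, mul(Z, SSZ)), mul(SSZ, SZ))
  [2] add(S(add(SZ, mul(Z, SSZ))), mul(SSZ, SZ))
  [3] S(add(add(SZ, mul(Z, SSZ)), mul(SSZ, SZ)))
  [4] S(add(S(add(Z, mul(Z, SSZ))), mul(SSZ, SZ)))
  [5] S(S(add(add(Z, mul(Z, SSZ)), mul(SSZ, SZ))))
  [6] S(S(add(mul(Z, SSZ), mul(SSZ, SZ))))
  [7] S(S(add(Z, mul(SSZ, SZ))))
  [8] S(S(mul(SSZ, SZ)))
  [9] S(S(add(SZ, mul(SZ, SZ))))
  [10] S(S(S(add(Z, mul(SZ, SZ)))))
  [11] S(S(S(mul(SZ, SZ))))
  [12] S(S(S(add(SZ, mul(Z, SZ)))))
  [13] S(S(S(S(add(Z, mul(Z, SZ))))))
  [14] S(S(S(S(mul(Z, SZ)))))
  [15] S^4(Z)

Answer: DIFFERENT — A ⇓ S^9(Z), B ⇓ S^4(Z)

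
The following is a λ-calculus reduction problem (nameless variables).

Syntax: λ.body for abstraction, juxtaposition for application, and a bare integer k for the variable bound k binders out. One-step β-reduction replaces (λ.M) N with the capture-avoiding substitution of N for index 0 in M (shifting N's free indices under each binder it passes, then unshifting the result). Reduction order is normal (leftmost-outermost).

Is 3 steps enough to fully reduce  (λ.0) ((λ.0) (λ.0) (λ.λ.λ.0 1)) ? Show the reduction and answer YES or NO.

  start: (λ.0) ((λ.0) (λ.0) (λ.λ.λ.0 1))
  step 1: (λ.0) (λ.0) (λ.λ.λ.0 1)
  step 2: (λ.0) (λ.λ.λ.0 1)
  step 3: λ.λ.λ.0 1

Answer: YES — reaches normal form λ.λ.λ.0 1 in 3 ≤ 3 steps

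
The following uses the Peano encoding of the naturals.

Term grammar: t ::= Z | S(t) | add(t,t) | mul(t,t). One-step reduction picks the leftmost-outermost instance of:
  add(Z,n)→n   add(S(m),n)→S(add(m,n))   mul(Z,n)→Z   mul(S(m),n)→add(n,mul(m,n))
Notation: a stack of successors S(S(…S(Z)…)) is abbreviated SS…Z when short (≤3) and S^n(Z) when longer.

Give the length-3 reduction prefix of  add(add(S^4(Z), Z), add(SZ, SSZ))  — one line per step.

Answer: after 3 steps: S(add(S(add(SSZ, Z)), add(SZ, SSZ)))

Derivation:
  start: add(add(S^4(Z), Z), add(SZ, SSZ))
  step 1: add(S(add(SSSZ, Z)), add(SZ, SSZ))
  step 2: S(add(add(SSSZ, Z), add(SZ, SSZ)))
  step 3: S(add(S(add(SSZ, Z)), add(SZ, SSZ)))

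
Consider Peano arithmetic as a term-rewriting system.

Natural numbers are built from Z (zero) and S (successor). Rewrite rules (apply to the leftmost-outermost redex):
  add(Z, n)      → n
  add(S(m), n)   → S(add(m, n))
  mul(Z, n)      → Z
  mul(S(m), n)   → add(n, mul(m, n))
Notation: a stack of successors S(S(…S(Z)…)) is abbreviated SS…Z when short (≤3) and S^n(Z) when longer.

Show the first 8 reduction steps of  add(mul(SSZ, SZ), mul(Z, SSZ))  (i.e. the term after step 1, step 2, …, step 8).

  start: add(mul(SSZ, SZ), mul(Z, SSZ))
  [1] add(add(SZ, mul(SZ, SZ)), mul(Z, SSZ))
  [2] add(S(add(Z, mul(SZ, SZ))), mul(Z, SSZ))
  [3] S(add(add(Z, mul(SZ, SZ)), mul(Z, SSZ)))
  [4] S(add(mul(SZ, SZ), mul(Z, SSZ)))
  [5] S(add(add(SZ, mul(Z, SZ)), mul(Z, SSZ)))
  [6] S(add(S(add(Z, mul(Z, SZ))), mul(Z, SSZ)))
  [7] S(S(add(add(Z, mul(Z, SZ)), mul(Z, SSZ))))
  [8] S(S(add(mul(Z, SZ), mul(Z, SSZ))))

Answer: after 8 steps: S(S(add(mul(Z, SZ), mul(Z, SSZ))))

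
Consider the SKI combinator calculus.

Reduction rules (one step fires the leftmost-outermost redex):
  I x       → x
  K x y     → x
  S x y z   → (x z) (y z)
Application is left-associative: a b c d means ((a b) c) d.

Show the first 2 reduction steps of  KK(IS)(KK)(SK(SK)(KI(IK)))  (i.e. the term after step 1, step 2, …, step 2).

  start: KK(IS)(KK)(SK(SK)(KI(IK)))
  [1] K(KK)(SK(SK)(KI(IK)))
  [2] KK

Answer: after 2 steps: KK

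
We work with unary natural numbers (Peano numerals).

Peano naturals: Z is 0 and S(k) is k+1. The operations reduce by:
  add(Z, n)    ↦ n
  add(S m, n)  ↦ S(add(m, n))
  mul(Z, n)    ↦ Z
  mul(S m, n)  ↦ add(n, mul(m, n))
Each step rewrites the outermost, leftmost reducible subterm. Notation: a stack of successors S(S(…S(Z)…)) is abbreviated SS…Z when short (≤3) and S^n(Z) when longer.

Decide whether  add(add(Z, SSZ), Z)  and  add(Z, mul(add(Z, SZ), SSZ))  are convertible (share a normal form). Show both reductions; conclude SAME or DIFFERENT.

Answer: SAME — A ⇓ SSZ, B ⇓ SSZ

Working:
Term A:
  start: add(add(Z, SSZ), Z)
  [1] add(SSZ, Z)
  [2] S(add(SZ, Z))
  [3] S(S(add(Z, Z)))
  [4] SSZ

Term B:
  start: add(Z, mul(add(Z, SZ), SSZ))
  [1] mul(add(Z, SZ), SSZ)
  [2] mul(SZ, SSZ)
  [3] add(SSZ, mul(Z, SSZ))
  [4] S(add(SZ, mul(Z, SSZ)))
  [5] S(S(add(Z, mul(Z, SSZ))))
  [6] S(S(mul(Z, SSZ)))
  [7] SSZ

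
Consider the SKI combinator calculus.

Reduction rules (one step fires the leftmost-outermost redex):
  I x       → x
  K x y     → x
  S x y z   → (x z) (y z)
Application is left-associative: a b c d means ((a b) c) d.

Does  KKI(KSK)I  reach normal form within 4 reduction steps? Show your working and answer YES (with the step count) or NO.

  start: KKI(KSK)I
  [1] K(KSK)I
  [2] KSK
  [3] S

Answer: YES — reaches normal form S in 3 ≤ 4 steps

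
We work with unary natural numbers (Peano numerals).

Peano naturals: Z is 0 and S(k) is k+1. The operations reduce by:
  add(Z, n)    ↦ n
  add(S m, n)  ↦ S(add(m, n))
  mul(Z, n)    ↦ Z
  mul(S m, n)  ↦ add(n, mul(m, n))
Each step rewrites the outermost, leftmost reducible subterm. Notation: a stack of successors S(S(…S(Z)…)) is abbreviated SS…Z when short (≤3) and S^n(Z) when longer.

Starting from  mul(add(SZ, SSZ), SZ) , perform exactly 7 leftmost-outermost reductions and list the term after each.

  start: mul(add(SZ, SSZ), SZ)
  →1  mul(S(add(Z, SSZ)), SZ)
  →2  add(SZ, mul(add(Z, SSZ), SZ))
  →3  S(add(Z, mul(add(Z, SSZ), SZ)))
  →4  S(mul(add(Z, SSZ), SZ))
  →5  S(mul(SSZ, SZ))
  →6  S(add(SZ, mul(SZ, SZ)))
  →7  S(S(add(Z, mul(SZ, SZ))))

Answer: after 7 steps: S(S(add(Z, mul(SZ, SZ))))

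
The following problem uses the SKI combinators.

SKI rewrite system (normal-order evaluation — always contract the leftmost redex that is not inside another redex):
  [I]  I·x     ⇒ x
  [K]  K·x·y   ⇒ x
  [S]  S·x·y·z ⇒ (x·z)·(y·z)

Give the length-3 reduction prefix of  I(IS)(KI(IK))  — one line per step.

Answer: after 3 steps: SI

Derivation:
  start: I(IS)(KI(IK))
  →1  IS(KI(IK))
  →2  S(KI(IK))
  →3  SI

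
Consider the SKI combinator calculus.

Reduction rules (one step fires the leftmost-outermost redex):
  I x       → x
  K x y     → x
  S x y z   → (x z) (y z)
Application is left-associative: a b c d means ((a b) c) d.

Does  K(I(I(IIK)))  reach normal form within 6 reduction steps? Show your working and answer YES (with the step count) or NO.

Answer: YES — reaches normal form KK in 4 ≤ 6 steps

Derivation:
  start: K(I(I(IIK)))
  →1  K(I(IIK))
  →2  K(IIK)
  →3  K(IK)
  →4  KK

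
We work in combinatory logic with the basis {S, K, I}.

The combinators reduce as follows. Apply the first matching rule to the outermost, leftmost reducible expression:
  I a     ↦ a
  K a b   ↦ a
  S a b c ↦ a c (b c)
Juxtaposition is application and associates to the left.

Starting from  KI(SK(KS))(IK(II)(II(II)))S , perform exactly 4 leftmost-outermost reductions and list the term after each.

  start: KI(SK(KS))(IK(II)(II(II)))S
  step 1: I(IK(II)(II(II)))S
  step 2: IK(II)(II(II))S
  step 3: K(II)(II(II))S
  step 4: IIS

Answer: after 4 steps: IIS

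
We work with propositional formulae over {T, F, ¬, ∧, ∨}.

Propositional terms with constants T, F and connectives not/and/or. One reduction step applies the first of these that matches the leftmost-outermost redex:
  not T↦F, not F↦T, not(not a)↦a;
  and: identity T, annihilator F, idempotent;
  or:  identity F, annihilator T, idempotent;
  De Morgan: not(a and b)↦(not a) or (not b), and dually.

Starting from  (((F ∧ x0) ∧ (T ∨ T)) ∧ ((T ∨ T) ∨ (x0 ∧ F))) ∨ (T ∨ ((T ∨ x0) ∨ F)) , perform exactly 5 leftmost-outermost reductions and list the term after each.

  start: (((F ∧ x0) ∧ (T ∨ T)) ∧ ((T ∨ T) ∨ (x0 ∧ F))) ∨ (T ∨ ((T ∨ x0) ∨ F))
  →1  ((F ∧ (T ∨ T)) ∧ ((T ∨ T) ∨ (x0 ∧ F))) ∨ (T ∨ ((T ∨ x0) ∨ F))
  →2  (F ∧ ((T ∨ T) ∨ (x0 ∧ F))) ∨ (T ∨ ((T ∨ x0) ∨ F))
  →3  F ∨ (T ∨ ((T ∨ x0) ∨ F))
  →4  T ∨ ((T ∨ x0) ∨ F)
  →5  T

Answer: after 5 steps: T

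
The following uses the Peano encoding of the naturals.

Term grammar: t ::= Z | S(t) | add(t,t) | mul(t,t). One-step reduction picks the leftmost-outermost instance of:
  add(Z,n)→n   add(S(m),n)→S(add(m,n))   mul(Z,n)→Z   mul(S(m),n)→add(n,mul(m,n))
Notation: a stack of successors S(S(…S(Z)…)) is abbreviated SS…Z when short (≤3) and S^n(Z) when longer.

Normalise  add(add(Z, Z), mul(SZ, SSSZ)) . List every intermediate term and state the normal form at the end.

  start: add(add(Z, Z), mul(SZ, SSSZ))
  [1] add(Z, mul(SZ, SSSZ))
  [2] mul(SZ, SSSZ)
  [3] add(SSSZ, mul(Z, SSSZ))
  [4] S(add(SSZ, mul(Z, SSSZ)))
  [5] S(S(add(SZ, mul(Z, SSSZ))))
  [6] S(S(S(add(Z, mul(Z, SSSZ)))))
  [7] S(S(S(mul(Z, SSSZ))))
  [8] SSSZ

Answer: normal form = SSSZ  (in 8 steps)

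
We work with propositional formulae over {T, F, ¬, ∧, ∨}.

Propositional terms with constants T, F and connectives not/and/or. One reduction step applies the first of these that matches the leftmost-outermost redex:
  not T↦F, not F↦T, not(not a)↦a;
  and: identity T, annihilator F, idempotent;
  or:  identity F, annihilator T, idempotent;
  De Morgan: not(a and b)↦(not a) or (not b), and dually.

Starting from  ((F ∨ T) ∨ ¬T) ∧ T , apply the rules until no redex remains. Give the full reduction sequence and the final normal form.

Answer: normal form = T  (in 3 steps)

Working:
  start: ((F ∨ T) ∨ ¬T) ∧ T
  step 1: (F ∨ T) ∨ ¬T
  step 2: T ∨ ¬T
  step 3: T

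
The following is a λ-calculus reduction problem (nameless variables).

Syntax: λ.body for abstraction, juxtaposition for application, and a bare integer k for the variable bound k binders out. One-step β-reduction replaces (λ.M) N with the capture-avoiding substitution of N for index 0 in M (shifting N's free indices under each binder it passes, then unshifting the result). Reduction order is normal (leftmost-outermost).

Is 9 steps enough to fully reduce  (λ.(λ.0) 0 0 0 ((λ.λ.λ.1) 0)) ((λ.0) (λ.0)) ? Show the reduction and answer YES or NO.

Answer: YES — reaches normal form λ.λ.1 in 9 ≤ 9 steps

Derivation:
  start: (λ.(λ.0) 0 0 0 ((λ.λ.λ.1) 0)) ((λ.0) (λ.0))
  →1  (λ.0) ((λ.0) (λ.0)) ((λ.0) (λ.0)) ((λ.0) (λ.0)) ((λ.λ.λ.1) ((λ.0) (λ.0)))
  →2  (λ.0) (λ.0) ((λ.0) (λ.0)) ((λ.0) (λ.0)) ((λ.λ.λ.1) ((λ.0) (λ.0)))
  →3  (λ.0) ((λ.0) (λ.0)) ((λ.0) (λ.0)) ((λ.λ.λ.1) ((λ.0) (λ.0)))
  →4  (λ.0) (λ.0) ((λ.0) (λ.0)) ((λ.λ.λ.1) ((λ.0) (λ.0)))
  →5  (λ.0) ((λ.0) (λ.0)) ((λ.λ.λ.1) ((λ.0) (λ.0)))
  →6  (λ.0) (λ.0) ((λ.λ.λ.1) ((λ.0) (λ.0)))
  →7  (λ.0) ((λ.λ.λ.1) ((λ.0) (λ.0)))
  →8  (λ.λ.λ.1) ((λ.0) (λ.0))
  →9  λ.λ.1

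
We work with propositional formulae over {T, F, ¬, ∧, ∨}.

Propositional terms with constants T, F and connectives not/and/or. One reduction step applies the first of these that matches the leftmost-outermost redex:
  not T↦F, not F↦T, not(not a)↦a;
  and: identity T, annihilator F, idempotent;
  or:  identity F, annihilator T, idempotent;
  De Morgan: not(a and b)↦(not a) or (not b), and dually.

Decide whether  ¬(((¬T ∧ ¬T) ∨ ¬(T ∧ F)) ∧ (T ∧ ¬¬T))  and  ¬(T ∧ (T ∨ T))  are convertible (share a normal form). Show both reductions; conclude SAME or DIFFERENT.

Answer: SAME — A ⇓ F, B ⇓ F

Derivation:
Term A:
  start: ¬(((¬T ∧ ¬T) ∨ ¬(T ∧ F)) ∧ (T ∧ ¬¬T))
  →1  ¬((¬T ∧ ¬T) ∨ ¬(T ∧ F)) ∨ ¬(T ∧ ¬¬T)
  →2  (¬(¬T ∧ ¬T) ∧ ¬¬(T ∧ F)) ∨ ¬(T ∧ ¬¬T)
  →3  ((¬¬T ∨ ¬¬T) ∧ ¬¬(T ∧ F)) ∨ ¬(T ∧ ¬¬T)
  →4  (¬¬T ∧ ¬¬(T ∧ F)) ∨ ¬(T ∧ ¬¬T)
  →5  (T ∧ ¬¬(T ∧ F)) ∨ ¬(T ∧ ¬¬T)
  →6  ¬¬(T ∧ F) ∨ ¬(T ∧ ¬¬T)
  →7  (T ∧ F) ∨ ¬(T ∧ ¬¬T)
  →8  F ∨ ¬(T ∧ ¬¬T)
  →9  ¬(T ∧ ¬¬T)
  →10  ¬T ∨ ¬¬¬T
  →11  F ∨ ¬¬¬T
  →12  ¬¬¬T
  →13  ¬T
  →14  F

Term B:
  start: ¬(T ∧ (T ∨ T))
  →1  ¬T ∨ ¬(T ∨ T)
  →2  F ∨ ¬(T ∨ T)
  →3  ¬(T ∨ T)
  →4  ¬T ∧ ¬T
  →5  ¬T
  →6  F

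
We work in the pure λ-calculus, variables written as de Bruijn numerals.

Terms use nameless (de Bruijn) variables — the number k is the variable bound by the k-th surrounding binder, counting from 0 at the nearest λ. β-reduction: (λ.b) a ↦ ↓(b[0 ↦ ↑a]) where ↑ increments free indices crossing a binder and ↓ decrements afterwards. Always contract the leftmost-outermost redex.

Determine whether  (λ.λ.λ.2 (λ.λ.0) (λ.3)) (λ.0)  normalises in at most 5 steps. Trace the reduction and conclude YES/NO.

Answer: YES — reaches normal form λ.λ.λ.0 in 3 ≤ 5 steps

Reduction:
  start: (λ.λ.λ.2 (λ.λ.0) (λ.3)) (λ.0)
  →1  λ.λ.(λ.0) (λ.λ.0) (λ.λ.0)
  →2  λ.λ.(λ.λ.0) (λ.λ.0)
  →3  λ.λ.λ.0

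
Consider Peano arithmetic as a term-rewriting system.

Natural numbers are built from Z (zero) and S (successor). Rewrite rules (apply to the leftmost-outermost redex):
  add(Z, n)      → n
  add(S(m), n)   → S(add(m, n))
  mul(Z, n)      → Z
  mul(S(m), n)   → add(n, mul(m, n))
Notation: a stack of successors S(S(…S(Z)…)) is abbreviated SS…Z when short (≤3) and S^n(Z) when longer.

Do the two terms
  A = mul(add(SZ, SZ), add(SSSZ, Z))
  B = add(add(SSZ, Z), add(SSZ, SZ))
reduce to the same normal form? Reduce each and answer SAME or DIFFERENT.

Term A:
  start: mul(add(SZ, SZ), add(SSSZ, Z))
  step 1: mul(S(add(Z, SZ)), add(SSSZ, Z))
  step 2: add(add(SSSZ, Z), mul(add(Z, SZ), add(SSSZ, Z)))
  step 3: add(S(add(SSZ, Z)), mul(add(Z, SZ), add(SSSZ, Z)))
  step 4: S(add(add(SSZ, Z), mul(add(Z, SZ), add(SSSZ, Z))))
  step 5: S(add(S(add(SZ, Z)), mul(add(Z, SZ), add(SSSZ, Z))))
  step 6: S(S(add(add(SZ, Z), mul(add(Z, SZ), add(SSSZ, Z)))))
  step 7: S(S(add(S(add(Z, Z)), mul(add(Z, SZ), add(SSSZ, Z)))))
  step 8: S(S(S(add(add(Z, Z), mul(add(Z, SZ), add(SSSZ, Z))))))
  step 9: S(S(S(add(Z, mul(add(Z, SZ), add(SSSZ, Z))))))
  step 10: S(S(S(mul(add(Z, SZ), add(SSSZ, Z)))))
  step 11: S(S(S(mul(SZ, add(SSSZ, Z)))))
  step 12: S(S(S(add(add(SSSZ, Z), mul(Z, add(SSSZ, Z))))))
  step 13: S(S(S(add(S(add(SSZ, Z)), mul(Z, add(SSSZ, Z))))))
  step 14: S(S(S(S(add(add(SSZ, Z), mul(Z, add(SSSZ, Z)))))))
  step 15: S(S(S(S(add(S(add(SZ, Z)), mul(Z, add(SSSZ, Z)))))))
  step 16: S(S(S(S(S(add(add(SZ, Z), mul(Z, add(SSSZ, Z))))))))
  step 17: S(S(S(S(S(add(S(add(Z, Z)), mul(Z, add(SSSZ, Z))))))))
  step 18: S(S(S(S(S(S(add(add(Z, Z), mul(Z, add(SSSZ, Z)))))))))
  step 19: S(S(S(S(S(S(add(Z, mul(Z, add(SSSZ, Z)))))))))
  step 20: S(S(S(S(S(S(mul(Z, add(SSSZ, Z))))))))
  step 21: S^6(Z)

Term B:
  start: add(add(SSZ, Z), add(SSZ, SZ))
  step 1: add(S(add(SZ, Z)), add(SSZ, SZ))
  step 2: S(add(add(SZ, Z), add(SSZ, SZ)))
  step 3: S(add(S(add(Z, Z)), add(SSZ, SZ)))
  step 4: S(S(add(add(Z, Z), add(SSZ, SZ))))
  step 5: S(S(add(Z, add(SSZ, SZ))))
  step 6: S(S(add(SSZ, SZ)))
  step 7: S(S(S(add(SZ, SZ))))
  step 8: S(S(S(S(add(Z, SZ)))))
  step 9: S^5(Z)

Answer: DIFFERENT — A ⇓ S^6(Z), B ⇓ S^5(Z)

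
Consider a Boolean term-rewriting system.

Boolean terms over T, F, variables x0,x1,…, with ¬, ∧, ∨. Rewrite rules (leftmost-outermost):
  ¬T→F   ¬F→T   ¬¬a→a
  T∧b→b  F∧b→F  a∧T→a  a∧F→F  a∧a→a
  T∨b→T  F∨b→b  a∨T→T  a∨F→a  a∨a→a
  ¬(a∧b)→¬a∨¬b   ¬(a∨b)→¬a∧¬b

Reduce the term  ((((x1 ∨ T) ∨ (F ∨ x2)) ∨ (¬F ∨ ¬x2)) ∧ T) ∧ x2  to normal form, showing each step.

  start: ((((x1 ∨ T) ∨ (F ∨ x2)) ∨ (¬F ∨ ¬x2)) ∧ T) ∧ x2
  →1  (((x1 ∨ T) ∨ (F ∨ x2)) ∨ (¬F ∨ ¬x2)) ∧ x2
  →2  ((T ∨ (F ∨ x2)) ∨ (¬F ∨ ¬x2)) ∧ x2
  →3  (T ∨ (¬F ∨ ¬x2)) ∧ x2
  →4  T ∧ x2
  →5  x2

Answer: normal form = x2  (in 5 steps)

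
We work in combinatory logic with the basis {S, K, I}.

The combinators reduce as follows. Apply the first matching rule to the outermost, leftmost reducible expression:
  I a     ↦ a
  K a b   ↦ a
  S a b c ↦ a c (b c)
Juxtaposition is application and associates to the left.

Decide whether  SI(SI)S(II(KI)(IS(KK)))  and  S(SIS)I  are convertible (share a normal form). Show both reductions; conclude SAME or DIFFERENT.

Term A:
  start: SI(SI)S(II(KI)(IS(KK)))
  →1  IS(SIS)(II(KI)(IS(KK)))
  →2  S(SIS)(II(KI)(IS(KK)))
  →3  S(SIS)(I(KI)(IS(KK)))
  →4  S(SIS)(KI(IS(KK)))
  →5  S(SIS)I

Term B:
  start: S(SIS)I

Answer: SAME — A ⇓ S(SIS)I, B ⇓ S(SIS)I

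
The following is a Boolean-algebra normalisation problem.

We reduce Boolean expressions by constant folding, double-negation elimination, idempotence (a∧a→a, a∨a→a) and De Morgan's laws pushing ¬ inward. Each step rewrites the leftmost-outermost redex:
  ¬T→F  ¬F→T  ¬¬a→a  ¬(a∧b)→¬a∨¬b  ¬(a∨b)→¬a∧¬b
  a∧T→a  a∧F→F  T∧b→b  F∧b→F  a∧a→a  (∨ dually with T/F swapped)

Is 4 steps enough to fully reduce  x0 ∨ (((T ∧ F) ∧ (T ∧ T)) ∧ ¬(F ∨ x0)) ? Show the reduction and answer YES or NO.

  start: x0 ∨ (((T ∧ F) ∧ (T ∧ T)) ∧ ¬(F ∨ x0))
  [1] x0 ∨ ((F ∧ (T ∧ T)) ∧ ¬(F ∨ x0))
  [2] x0 ∨ (F ∧ ¬(F ∨ x0))
  [3] x0 ∨ F
  [4] x0

Answer: YES — reaches normal form x0 in 4 ≤ 4 steps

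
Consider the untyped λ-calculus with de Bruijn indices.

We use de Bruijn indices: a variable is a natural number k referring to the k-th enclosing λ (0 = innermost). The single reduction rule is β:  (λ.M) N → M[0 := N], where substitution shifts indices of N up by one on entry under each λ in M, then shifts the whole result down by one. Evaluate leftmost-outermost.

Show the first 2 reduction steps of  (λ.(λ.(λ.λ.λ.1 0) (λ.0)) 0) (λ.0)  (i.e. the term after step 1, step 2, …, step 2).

  start: (λ.(λ.(λ.λ.λ.1 0) (λ.0)) 0) (λ.0)
  →1  (λ.(λ.λ.λ.1 0) (λ.0)) (λ.0)
  →2  (λ.λ.λ.1 0) (λ.0)

Answer: after 2 steps: (λ.λ.λ.1 0) (λ.0)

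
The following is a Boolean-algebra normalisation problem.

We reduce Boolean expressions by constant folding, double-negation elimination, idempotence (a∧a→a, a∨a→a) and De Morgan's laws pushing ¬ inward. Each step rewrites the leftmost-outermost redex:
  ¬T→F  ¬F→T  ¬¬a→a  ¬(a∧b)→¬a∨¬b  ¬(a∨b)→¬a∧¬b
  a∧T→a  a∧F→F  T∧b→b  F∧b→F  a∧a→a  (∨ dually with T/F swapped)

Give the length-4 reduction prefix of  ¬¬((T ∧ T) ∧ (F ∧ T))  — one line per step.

Answer: after 4 steps: F

Working:
  start: ¬¬((T ∧ T) ∧ (F ∧ T))
  →1  (T ∧ T) ∧ (F ∧ T)
  →2  T ∧ (F ∧ T)
  →3  F ∧ T
  →4  F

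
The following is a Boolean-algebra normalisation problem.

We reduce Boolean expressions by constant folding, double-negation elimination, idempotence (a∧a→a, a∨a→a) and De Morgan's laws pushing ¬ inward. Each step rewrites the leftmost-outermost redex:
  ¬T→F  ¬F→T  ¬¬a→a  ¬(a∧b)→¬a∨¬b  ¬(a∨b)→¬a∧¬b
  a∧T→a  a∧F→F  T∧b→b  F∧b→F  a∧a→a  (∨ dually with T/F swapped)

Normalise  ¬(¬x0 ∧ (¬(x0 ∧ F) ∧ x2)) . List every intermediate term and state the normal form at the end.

Answer: normal form = x0 ∨ ¬x2  (in 6 steps)

Reduction:
  start: ¬(¬x0 ∧ (¬(x0 ∧ F) ∧ x2))
  step 1: ¬¬x0 ∨ ¬(¬(x0 ∧ F) ∧ x2)
  step 2: x0 ∨ ¬(¬(x0 ∧ F) ∧ x2)
  step 3: x0 ∨ (¬¬(x0 ∧ F) ∨ ¬x2)
  step 4: x0 ∨ ((x0 ∧ F) ∨ ¬x2)
  step 5: x0 ∨ (F ∨ ¬x2)
  step 6: x0 ∨ ¬x2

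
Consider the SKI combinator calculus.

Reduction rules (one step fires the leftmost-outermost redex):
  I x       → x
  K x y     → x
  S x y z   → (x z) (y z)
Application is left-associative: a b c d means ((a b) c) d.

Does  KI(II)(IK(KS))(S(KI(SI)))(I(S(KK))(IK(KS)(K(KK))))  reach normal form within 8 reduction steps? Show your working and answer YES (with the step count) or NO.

  start: KI(II)(IK(KS))(S(KI(SI)))(I(S(KK))(IK(KS)(K(KK))))
  [1] I(IK(KS))(S(KI(SI)))(I(S(KK))(IK(KS)(K(KK))))
  [2] IK(KS)(S(KI(SI)))(I(S(KK))(IK(KS)(K(KK))))
  [3] K(KS)(S(KI(SI)))(I(S(KK))(IK(KS)(K(KK))))
  [4] KS(I(S(KK))(IK(KS)(K(KK))))
  [5] S

Answer: YES — reaches normal form S in 5 ≤ 8 steps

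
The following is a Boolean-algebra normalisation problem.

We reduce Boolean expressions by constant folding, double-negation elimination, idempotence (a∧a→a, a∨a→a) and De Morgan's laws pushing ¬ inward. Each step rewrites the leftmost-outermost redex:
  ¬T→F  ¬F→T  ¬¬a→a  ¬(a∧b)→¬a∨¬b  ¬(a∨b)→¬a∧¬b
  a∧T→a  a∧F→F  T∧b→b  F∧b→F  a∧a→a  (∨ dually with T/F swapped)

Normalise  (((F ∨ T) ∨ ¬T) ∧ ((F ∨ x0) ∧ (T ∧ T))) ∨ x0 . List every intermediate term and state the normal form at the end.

Answer: normal form = x0  (in 7 steps)

Working:
  start: (((F ∨ T) ∨ ¬T) ∧ ((F ∨ x0) ∧ (T ∧ T))) ∨ x0
  [1] ((T ∨ ¬T) ∧ ((F ∨ x0) ∧ (T ∧ T))) ∨ x0
  [2] (T ∧ ((F ∨ x0) ∧ (T ∧ T))) ∨ x0
  [3] ((F ∨ x0) ∧ (T ∧ T)) ∨ x0
  [4] (x0 ∧ (T ∧ T)) ∨ x0
  [5] (x0 ∧ T) ∨ x0
  [6] x0 ∨ x0
  [7] x0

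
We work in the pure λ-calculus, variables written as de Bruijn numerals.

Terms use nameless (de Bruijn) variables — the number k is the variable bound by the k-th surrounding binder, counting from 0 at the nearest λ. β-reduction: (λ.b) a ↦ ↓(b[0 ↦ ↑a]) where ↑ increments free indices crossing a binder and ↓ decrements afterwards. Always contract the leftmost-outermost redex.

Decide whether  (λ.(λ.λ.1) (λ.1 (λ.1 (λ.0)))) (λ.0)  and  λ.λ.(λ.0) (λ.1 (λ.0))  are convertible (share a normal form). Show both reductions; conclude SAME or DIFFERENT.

Answer: SAME — A ⇓ λ.λ.λ.1 (λ.0), B ⇓ λ.λ.λ.1 (λ.0)

Derivation:
Term A:
  start: (λ.(λ.λ.1) (λ.1 (λ.1 (λ.0)))) (λ.0)
  [1] (λ.λ.1) (λ.(λ.0) (λ.1 (λ.0)))
  [2] λ.λ.(λ.0) (λ.1 (λ.0))
  [3] λ.λ.λ.1 (λ.0)

Term B:
  start: λ.λ.(λ.0) (λ.1 (λ.0))
  [1] λ.λ.λ.1 (λ.0)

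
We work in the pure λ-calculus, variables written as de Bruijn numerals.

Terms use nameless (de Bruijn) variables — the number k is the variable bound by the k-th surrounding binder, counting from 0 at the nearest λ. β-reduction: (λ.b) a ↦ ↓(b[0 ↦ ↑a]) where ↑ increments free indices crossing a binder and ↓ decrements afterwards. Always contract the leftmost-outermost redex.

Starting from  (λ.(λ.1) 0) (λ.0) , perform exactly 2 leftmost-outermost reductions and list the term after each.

Answer: after 2 steps: λ.0

Working:
  start: (λ.(λ.1) 0) (λ.0)
  step 1: (λ.λ.0) (λ.0)
  step 2: λ.0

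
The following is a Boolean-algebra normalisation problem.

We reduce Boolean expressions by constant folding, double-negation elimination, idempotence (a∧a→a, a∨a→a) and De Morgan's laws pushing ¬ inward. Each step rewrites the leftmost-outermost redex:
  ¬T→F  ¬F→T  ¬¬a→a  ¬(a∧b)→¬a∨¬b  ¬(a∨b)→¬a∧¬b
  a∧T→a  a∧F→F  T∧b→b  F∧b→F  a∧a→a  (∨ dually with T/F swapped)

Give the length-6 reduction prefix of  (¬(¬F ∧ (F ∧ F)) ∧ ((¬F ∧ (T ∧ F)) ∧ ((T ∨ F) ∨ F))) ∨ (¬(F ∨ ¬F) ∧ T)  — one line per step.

Answer: after 6 steps: (T ∧ ((¬F ∧ (T ∧ F)) ∧ ((T ∨ F) ∨ F))) ∨ (¬(F ∨ ¬F) ∧ T)

Derivation:
  start: (¬(¬F ∧ (F ∧ F)) ∧ ((¬F ∧ (T ∧ F)) ∧ ((T ∨ F) ∨ F))) ∨ (¬(F ∨ ¬F) ∧ T)
  →1  ((¬¬F ∨ ¬(F ∧ F)) ∧ ((¬F ∧ (T ∧ F)) ∧ ((T ∨ F) ∨ F))) ∨ (¬(F ∨ ¬F) ∧ T)
  →2  ((F ∨ ¬(F ∧ F)) ∧ ((¬F ∧ (T ∧ F)) ∧ ((T ∨ F) ∨ F))) ∨ (¬(F ∨ ¬F) ∧ T)
  →3  (¬(F ∧ F) ∧ ((¬F ∧ (T ∧ F)) ∧ ((T ∨ F) ∨ F))) ∨ (¬(F ∨ ¬F) ∧ T)
  →4  ((¬F ∨ ¬F) ∧ ((¬F ∧ (T ∧ F)) ∧ ((T ∨ F) ∨ F))) ∨ (¬(F ∨ ¬F) ∧ T)
  →5  (¬F ∧ ((¬F ∧ (T ∧ F)) ∧ ((T ∨ F) ∨ F))) ∨ (¬(F ∨ ¬F) ∧ T)
  →6  (T ∧ ((¬F ∧ (T ∧ F)) ∧ ((T ∨ F) ∨ F))) ∨ (¬(F ∨ ¬F) ∧ T)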